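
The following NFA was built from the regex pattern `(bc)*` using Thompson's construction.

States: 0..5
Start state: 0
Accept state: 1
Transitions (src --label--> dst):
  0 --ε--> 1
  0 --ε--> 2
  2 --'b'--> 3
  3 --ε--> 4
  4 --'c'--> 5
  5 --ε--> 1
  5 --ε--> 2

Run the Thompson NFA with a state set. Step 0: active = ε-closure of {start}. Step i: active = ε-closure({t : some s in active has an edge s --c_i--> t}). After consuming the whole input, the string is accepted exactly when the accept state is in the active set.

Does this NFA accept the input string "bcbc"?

initial (ε-close {0}): {0,1,2}
'b' @ 1: {3,4}
'c' @ 2: {1,2,5}  [accepting]
'b' @ 3: {3,4}
'c' @ 4: {1,2,5}  [accepting]
end set {1,2,5} — state 1 in

Answer: ACCEPT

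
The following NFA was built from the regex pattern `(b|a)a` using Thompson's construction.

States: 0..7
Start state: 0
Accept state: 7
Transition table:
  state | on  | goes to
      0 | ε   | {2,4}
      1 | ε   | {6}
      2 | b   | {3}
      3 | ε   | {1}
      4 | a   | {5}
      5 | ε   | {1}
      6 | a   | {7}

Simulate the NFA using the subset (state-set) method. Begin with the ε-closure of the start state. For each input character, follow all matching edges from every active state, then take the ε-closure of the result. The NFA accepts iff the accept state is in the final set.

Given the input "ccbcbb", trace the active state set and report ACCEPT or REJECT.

initial (ε-close {0}): {0,2,4}
'c' @ 1: {}  — state set empty
rest 'cbcbb' ignored (set empty)
final: {}; accept 7 not in set

Answer: REJECT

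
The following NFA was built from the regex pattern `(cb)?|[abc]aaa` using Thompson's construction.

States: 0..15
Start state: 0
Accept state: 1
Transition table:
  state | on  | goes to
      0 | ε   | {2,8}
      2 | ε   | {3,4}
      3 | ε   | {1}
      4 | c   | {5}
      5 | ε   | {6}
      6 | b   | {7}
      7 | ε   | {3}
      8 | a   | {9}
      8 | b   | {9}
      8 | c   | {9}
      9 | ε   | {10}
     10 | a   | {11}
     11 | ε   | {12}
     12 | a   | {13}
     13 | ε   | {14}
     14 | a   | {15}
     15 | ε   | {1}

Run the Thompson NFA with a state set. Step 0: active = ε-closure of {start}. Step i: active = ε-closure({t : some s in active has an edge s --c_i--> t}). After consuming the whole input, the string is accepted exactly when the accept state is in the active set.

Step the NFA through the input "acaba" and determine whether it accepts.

Answer: REJECT

Derivation:
initial (ε-close {0}): {0,1,2,3,4,8}
'a' @ 1: {9,10}
'c' @ 2: {}  — no active states
rest 'aba' ignored (set empty)
end set {} — state 1 not in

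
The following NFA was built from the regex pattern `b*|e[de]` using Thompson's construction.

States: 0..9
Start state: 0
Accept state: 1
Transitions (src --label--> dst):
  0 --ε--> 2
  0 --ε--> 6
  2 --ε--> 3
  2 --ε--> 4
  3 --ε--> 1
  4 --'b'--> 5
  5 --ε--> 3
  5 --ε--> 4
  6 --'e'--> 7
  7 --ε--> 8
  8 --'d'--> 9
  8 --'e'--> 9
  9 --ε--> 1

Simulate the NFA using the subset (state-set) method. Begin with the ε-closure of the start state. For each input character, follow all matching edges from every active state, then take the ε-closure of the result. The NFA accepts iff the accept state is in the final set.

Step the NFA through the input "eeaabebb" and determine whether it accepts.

Answer: REJECT

Steps:
initial (ε-close {0}): {0,1,2,3,4,6}
'e' @ 1: {7,8}
'e' @ 2: {1,9}  [accepting]
'a' @ 3: {}  — dead — no transitions
rest 'abebb' ignored (set empty)
after full input: {}  (accept=1 not in)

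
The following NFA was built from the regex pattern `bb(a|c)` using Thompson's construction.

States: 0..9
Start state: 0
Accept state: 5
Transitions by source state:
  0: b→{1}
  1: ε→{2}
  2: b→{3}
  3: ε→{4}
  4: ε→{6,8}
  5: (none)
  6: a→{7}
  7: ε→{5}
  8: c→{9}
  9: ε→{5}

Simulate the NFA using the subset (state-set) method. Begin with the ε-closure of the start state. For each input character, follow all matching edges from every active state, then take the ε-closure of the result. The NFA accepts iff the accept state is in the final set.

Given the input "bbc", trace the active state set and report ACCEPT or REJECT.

Answer: ACCEPT

Derivation:
start: ε-closure({0}) = {0}
'b' @ 1: {1,2}
'b' @ 2: {3,4,6,8}
'c' @ 3: {5,9}  [accepting]
end set {5,9} — state 5 in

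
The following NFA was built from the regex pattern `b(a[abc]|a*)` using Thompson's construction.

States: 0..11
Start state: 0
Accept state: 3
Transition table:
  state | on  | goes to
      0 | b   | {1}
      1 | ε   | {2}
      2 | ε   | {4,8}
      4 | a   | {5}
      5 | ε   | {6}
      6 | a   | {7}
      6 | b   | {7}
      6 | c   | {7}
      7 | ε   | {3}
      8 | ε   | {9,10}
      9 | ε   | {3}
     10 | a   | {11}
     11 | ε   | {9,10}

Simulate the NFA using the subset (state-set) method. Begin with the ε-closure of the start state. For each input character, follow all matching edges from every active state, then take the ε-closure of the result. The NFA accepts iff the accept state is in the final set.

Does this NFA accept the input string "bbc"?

Answer: REJECT

Derivation:
S₀ = ε-closure({0}) = {0}
'b' @ 1: {1,2,3,4,8,9,10}  [accepting]
'b' @ 2: {}  — no active states
rest 'c' ignored (set empty)
after full input: {}  (accept=3 not in)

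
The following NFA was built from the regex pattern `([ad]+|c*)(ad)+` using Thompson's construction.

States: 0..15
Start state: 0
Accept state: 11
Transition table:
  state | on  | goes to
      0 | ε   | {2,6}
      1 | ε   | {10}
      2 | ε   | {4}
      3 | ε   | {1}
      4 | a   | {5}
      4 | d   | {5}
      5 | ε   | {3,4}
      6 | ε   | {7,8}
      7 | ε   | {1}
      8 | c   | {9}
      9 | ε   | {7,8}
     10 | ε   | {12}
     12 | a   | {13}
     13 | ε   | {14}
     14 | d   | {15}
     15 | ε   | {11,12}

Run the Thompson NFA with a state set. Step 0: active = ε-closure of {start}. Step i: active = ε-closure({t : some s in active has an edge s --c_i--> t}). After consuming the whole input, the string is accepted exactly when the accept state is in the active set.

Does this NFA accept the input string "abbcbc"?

Answer: REJECT

Trace:
initial (ε-close {0}): {0,1,2,4,6,7,8,10,12}
'a' @ 1: {1,3,4,5,10,12,13,14}
'b' @ 2: {}  — dead — no transitions
rest 'bcbc' ignored (set empty)
final: {}; accept 11 not in set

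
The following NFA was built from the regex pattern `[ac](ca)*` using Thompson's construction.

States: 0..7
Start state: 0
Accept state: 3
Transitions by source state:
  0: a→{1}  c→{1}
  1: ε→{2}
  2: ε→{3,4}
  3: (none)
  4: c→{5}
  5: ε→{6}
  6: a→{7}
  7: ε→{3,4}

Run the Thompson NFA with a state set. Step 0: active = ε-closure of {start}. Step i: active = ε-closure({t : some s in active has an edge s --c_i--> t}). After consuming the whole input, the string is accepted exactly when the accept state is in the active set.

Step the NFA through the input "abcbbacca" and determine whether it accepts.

Answer: REJECT

Trace:
initial (ε-close {0}): {0}
'a' @ 1: {1,2,3,4}  [accepting]
'b' @ 2: {}  — no active states
rest 'cbbacca' ignored (set empty)
end set {} — state 3 not in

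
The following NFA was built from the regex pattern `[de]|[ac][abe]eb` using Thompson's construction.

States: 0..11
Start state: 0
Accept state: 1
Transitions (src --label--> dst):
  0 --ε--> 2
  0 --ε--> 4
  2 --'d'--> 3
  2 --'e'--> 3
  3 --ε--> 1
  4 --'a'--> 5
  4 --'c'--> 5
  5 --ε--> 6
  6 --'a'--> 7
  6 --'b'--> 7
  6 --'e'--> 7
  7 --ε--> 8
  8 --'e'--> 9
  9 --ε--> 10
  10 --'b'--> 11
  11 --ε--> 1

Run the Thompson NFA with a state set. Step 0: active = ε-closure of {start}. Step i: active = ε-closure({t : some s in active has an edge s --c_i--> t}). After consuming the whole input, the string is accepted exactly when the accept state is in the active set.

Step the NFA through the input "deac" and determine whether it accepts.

start: ε-closure({0}) = {0,2,4}
'd' @ 1: {1,3}  ✓accept
'e' @ 2: {}  — dead — no transitions
rest 'ac' ignored (set empty)
end set {} — state 1 not in

Answer: REJECT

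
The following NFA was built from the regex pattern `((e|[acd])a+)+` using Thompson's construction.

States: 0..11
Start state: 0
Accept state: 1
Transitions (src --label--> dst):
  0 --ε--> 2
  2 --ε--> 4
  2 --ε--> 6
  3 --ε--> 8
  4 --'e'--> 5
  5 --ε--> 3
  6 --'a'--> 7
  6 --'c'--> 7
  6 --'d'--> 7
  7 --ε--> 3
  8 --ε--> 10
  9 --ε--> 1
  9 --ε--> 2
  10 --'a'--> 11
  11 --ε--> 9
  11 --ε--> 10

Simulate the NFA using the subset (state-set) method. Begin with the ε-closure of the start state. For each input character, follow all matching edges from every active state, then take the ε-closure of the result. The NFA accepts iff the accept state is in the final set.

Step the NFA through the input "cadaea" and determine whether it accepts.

Answer: ACCEPT

Trace:
initial (ε-close {0}): {0,2,4,6}
'c' @ 1: {3,7,8,10}
'a' @ 2: {1,2,4,6,9,10,11}  [accepting]
'd' @ 3: {3,7,8,10}
'a' @ 4: {1,2,4,6,9,10,11}  [accepting]
'e' @ 5: {3,5,8,10}
'a' @ 6: {1,2,4,6,9,10,11}  [accepting]
final: {1,2,4,6,9,10,11}; accept 1 in set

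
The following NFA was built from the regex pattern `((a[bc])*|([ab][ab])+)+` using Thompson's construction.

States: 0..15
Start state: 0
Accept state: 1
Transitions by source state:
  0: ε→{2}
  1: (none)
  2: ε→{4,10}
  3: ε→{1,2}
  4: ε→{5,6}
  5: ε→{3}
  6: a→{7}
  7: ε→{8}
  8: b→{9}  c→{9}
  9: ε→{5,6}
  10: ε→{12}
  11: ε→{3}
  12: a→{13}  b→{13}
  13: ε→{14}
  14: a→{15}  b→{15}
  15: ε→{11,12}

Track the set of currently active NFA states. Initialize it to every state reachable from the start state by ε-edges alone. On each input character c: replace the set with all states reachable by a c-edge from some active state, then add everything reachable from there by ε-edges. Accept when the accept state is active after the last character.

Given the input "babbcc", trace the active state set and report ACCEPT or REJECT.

Answer: REJECT

Derivation:
initial (ε-close {0}): {0,1,2,3,4,5,6,10,12}
'b' @ 1: {13,14}
'a' @ 2: {1,2,3,4,5,6,10,11,12,15}  [accepting]
'b' @ 3: {13,14}
'b' @ 4: {1,2,3,4,5,6,10,11,12,15}  [accepting]
'c' @ 5: {}  — state set empty
rest 'c' ignored (set empty)
end set {} — state 1 not in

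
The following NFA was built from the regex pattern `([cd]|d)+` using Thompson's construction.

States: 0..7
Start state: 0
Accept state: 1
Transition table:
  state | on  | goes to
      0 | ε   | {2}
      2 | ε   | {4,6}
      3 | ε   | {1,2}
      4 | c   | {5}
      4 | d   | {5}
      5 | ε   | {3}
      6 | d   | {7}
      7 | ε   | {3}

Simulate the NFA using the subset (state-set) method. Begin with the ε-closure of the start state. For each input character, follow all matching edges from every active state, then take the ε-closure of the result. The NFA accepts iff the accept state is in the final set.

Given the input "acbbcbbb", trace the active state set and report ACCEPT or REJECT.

S₀ = ε-closure({0}) = {0,2,4,6}
'a' @ 1: {}  — no active states
rest 'cbbcbbb' ignored (set empty)
end set {} — state 1 not in

Answer: REJECT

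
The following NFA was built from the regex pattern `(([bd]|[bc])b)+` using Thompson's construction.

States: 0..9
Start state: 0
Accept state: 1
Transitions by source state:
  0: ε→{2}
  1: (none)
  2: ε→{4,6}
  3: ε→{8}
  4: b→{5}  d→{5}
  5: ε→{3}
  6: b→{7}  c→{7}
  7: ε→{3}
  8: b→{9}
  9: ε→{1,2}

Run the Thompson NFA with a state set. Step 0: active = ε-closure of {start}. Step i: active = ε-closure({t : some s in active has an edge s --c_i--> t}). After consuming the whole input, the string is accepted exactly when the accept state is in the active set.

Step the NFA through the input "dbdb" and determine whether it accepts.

initial (ε-close {0}): {0,2,4,6}
'd' @ 1: {3,5,8}
'b' @ 2: {1,2,4,6,9}  (accept∈set)
'd' @ 3: {3,5,8}
'b' @ 4: {1,2,4,6,9}  (accept∈set)
final: {1,2,4,6,9}; accept 1 in set

Answer: ACCEPT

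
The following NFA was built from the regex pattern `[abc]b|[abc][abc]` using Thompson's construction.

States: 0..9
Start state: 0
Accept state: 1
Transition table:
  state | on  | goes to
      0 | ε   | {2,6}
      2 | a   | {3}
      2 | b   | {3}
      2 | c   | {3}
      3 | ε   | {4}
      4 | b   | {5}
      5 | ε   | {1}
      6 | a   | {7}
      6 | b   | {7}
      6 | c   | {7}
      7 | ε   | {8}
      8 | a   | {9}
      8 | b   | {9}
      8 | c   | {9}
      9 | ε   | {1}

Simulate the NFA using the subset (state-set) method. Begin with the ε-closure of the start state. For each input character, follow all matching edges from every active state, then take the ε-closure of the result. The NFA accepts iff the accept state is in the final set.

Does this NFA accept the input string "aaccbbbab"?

initial (ε-close {0}): {0,2,6}
'a' @ 1: {3,4,7,8}
'a' @ 2: {1,9}  (accept∈set)
'c' @ 3: {}  — dead — no transitions
rest 'cbbbab' ignored (set empty)
final: {}; accept 1 not in set

Answer: REJECT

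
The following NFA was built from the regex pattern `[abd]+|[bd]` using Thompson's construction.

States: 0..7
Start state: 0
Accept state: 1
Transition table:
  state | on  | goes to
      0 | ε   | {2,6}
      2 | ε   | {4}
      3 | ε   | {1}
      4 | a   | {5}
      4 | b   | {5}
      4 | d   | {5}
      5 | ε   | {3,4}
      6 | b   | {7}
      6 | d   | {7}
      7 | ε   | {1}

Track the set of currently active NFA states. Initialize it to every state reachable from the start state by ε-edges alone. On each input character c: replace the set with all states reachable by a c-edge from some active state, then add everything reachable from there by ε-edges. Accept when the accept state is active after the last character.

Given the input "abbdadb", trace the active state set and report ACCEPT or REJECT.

Answer: ACCEPT

Derivation:
initial (ε-close {0}): {0,2,4,6}
'a' @ 1: {1,3,4,5}  (accept∈set)
'b' @ 2: {1,3,4,5}  (accept∈set)
'b' @ 3: {1,3,4,5}  (accept∈set)
'd' @ 4: {1,3,4,5}  (accept∈set)
'a' @ 5: {1,3,4,5}  (accept∈set)
'd' @ 6: {1,3,4,5}  (accept∈set)
'b' @ 7: {1,3,4,5}  (accept∈set)
final: {1,3,4,5}; accept 1 in set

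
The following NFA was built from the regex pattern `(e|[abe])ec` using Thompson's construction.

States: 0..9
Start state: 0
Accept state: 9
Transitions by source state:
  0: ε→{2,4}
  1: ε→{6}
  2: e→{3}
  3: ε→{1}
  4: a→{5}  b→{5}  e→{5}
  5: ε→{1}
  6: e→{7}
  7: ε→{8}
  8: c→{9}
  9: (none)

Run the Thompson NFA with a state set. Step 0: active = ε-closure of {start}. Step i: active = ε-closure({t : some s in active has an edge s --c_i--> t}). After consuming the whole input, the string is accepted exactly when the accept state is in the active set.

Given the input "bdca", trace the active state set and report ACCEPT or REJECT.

Answer: REJECT

Trace:
S₀ = ε-closure({0}) = {0,2,4}
'b' @ 1: {1,5,6}
'd' @ 2: {}  — dead — no transitions
rest 'ca' ignored (set empty)
final: {}; accept 9 not in set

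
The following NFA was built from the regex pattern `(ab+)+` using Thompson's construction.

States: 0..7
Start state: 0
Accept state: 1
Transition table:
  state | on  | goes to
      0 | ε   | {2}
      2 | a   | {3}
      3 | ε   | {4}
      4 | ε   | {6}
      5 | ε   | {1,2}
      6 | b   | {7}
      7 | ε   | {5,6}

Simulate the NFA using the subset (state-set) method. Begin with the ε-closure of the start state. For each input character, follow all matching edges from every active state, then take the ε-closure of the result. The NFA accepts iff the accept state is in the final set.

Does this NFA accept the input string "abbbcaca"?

start: ε-closure({0}) = {0,2}
'a' @ 1: {3,4,6}
'b' @ 2: {1,2,5,6,7}  [accepting]
'b' @ 3: {1,2,5,6,7}  [accepting]
'b' @ 4: {1,2,5,6,7}  [accepting]
'c' @ 5: {}  — state set empty
rest 'aca' ignored (set empty)
end set {} — state 1 not in

Answer: REJECT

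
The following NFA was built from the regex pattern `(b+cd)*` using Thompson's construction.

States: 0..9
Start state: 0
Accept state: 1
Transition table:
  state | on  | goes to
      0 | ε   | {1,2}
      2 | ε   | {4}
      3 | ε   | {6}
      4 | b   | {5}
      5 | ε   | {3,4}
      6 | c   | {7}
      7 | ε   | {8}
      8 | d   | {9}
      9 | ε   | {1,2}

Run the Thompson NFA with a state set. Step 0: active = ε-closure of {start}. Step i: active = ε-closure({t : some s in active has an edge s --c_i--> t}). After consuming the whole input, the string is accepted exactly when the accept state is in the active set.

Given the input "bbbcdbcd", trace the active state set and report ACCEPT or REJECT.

start: ε-closure({0}) = {0,1,2,4}
'b' @ 1: {3,4,5,6}
'b' @ 2: {3,4,5,6}
'b' @ 3: {3,4,5,6}
'c' @ 4: {7,8}
'd' @ 5: {1,2,4,9}  [accepting]
'b' @ 6: {3,4,5,6}
'c' @ 7: {7,8}
'd' @ 8: {1,2,4,9}  [accepting]
final: {1,2,4,9}; accept 1 in set

Answer: ACCEPT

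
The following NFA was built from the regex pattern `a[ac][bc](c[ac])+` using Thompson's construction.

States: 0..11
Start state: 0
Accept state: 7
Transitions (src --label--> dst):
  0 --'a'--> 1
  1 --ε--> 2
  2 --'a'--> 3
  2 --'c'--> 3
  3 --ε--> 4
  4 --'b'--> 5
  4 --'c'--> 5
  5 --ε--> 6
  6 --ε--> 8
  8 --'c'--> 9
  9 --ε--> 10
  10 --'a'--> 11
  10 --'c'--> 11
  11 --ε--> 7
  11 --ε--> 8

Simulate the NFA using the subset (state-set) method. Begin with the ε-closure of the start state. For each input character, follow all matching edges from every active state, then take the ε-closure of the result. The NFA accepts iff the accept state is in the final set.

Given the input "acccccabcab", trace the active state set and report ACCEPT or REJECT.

S₀ = ε-closure({0}) = {0}
'a' @ 1: {1,2}
'c' @ 2: {3,4}
'c' @ 3: {5,6,8}
'c' @ 4: {9,10}
'c' @ 5: {7,8,11}  ✓accept
'c' @ 6: {9,10}
'a' @ 7: {7,8,11}  ✓accept
'b' @ 8: {}  — no active states
rest 'cab' ignored (set empty)
end set {} — state 7 not in

Answer: REJECT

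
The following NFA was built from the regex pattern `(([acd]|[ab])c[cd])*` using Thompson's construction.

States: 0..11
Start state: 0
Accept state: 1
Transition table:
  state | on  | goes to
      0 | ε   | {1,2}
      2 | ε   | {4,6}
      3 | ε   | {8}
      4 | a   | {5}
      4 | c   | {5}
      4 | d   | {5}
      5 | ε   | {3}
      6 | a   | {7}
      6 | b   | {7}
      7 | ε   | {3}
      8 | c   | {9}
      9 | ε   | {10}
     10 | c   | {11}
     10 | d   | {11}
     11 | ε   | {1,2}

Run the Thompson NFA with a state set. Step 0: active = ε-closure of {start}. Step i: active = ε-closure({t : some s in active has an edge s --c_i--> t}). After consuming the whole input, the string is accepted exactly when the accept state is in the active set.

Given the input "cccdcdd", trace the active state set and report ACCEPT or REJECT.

initial (ε-close {0}): {0,1,2,4,6}
'c' @ 1: {3,5,8}
'c' @ 2: {9,10}
'c' @ 3: {1,2,4,6,11}  [accepting]
'd' @ 4: {3,5,8}
'c' @ 5: {9,10}
'd' @ 6: {1,2,4,6,11}  [accepting]
'd' @ 7: {3,5,8}
end set {3,5,8} — state 1 not in

Answer: REJECT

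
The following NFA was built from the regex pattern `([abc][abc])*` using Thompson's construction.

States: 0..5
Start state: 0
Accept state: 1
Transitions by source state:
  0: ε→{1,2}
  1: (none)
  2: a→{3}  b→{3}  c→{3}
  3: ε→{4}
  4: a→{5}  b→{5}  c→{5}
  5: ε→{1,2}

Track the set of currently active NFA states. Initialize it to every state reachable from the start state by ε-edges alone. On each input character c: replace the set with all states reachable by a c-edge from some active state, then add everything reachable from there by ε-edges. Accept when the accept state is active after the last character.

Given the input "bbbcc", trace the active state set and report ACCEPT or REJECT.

start: ε-closure({0}) = {0,1,2}
'b' @ 1: {3,4}
'b' @ 2: {1,2,5}  (accept∈set)
'b' @ 3: {3,4}
'c' @ 4: {1,2,5}  (accept∈set)
'c' @ 5: {3,4}
end set {3,4} — state 1 not in

Answer: REJECT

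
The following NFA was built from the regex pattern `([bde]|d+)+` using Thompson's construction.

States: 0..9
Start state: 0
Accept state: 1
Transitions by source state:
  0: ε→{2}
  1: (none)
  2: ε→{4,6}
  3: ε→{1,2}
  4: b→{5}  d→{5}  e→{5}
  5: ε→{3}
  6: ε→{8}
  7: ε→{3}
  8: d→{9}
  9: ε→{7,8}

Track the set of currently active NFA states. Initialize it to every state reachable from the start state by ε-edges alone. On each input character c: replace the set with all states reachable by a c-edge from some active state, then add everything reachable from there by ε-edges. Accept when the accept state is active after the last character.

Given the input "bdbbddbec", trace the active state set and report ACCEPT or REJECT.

S₀ = ε-closure({0}) = {0,2,4,6,8}
'b' @ 1: {1,2,3,4,5,6,8}  (accept∈set)
'd' @ 2: {1,2,3,4,5,6,7,8,9}  (accept∈set)
'b' @ 3: {1,2,3,4,5,6,8}  (accept∈set)
'b' @ 4: {1,2,3,4,5,6,8}  (accept∈set)
'd' @ 5: {1,2,3,4,5,6,7,8,9}  (accept∈set)
'd' @ 6: {1,2,3,4,5,6,7,8,9}  (accept∈set)
'b' @ 7: {1,2,3,4,5,6,8}  (accept∈set)
'e' @ 8: {1,2,3,4,5,6,8}  (accept∈set)
'c' @ 9: {}  — no active states
end set {} — state 1 not in

Answer: REJECT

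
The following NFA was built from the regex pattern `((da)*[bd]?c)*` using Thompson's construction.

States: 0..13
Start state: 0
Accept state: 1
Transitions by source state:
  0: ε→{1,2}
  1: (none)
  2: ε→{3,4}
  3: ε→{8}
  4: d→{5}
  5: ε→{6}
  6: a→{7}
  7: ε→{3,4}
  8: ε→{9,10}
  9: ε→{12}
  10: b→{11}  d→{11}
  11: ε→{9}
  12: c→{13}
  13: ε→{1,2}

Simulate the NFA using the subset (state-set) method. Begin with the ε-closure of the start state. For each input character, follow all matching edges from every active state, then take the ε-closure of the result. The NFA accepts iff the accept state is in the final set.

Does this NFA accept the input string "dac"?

initial (ε-close {0}): {0,1,2,3,4,8,9,10,12}
'd' @ 1: {5,6,9,11,12}
'a' @ 2: {3,4,7,8,9,10,12}
'c' @ 3: {1,2,3,4,8,9,10,12,13}  (accept∈set)
end set {1,2,3,4,8,9,10,12,13} — state 1 in

Answer: ACCEPT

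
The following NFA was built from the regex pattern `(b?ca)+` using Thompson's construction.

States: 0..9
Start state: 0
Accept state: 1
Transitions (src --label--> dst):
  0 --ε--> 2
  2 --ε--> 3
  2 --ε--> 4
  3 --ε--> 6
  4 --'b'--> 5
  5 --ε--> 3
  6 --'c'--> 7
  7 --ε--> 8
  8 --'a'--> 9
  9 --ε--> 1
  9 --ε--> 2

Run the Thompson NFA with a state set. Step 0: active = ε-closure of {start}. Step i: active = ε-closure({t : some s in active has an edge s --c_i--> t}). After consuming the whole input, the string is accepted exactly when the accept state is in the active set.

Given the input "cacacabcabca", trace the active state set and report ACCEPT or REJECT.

Answer: ACCEPT

Trace:
S₀ = ε-closure({0}) = {0,2,3,4,6}
'c' @ 1: {7,8}
'a' @ 2: {1,2,3,4,6,9}  [accepting]
'c' @ 3: {7,8}
'a' @ 4: {1,2,3,4,6,9}  [accepting]
'c' @ 5: {7,8}
'a' @ 6: {1,2,3,4,6,9}  [accepting]
'b' @ 7: {3,5,6}
'c' @ 8: {7,8}
'a' @ 9: {1,2,3,4,6,9}  [accepting]
'b' @ 10: {3,5,6}
'c' @ 11: {7,8}
'a' @ 12: {1,2,3,4,6,9}  [accepting]
final: {1,2,3,4,6,9}; accept 1 in set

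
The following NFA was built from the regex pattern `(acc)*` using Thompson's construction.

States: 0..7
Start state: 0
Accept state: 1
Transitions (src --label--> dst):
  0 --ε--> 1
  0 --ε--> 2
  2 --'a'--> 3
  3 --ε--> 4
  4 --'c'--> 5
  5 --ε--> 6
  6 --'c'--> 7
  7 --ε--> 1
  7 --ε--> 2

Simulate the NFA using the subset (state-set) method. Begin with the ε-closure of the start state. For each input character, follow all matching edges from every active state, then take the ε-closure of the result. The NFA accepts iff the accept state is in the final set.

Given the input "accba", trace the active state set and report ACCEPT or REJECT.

S₀ = ε-closure({0}) = {0,1,2}
'a' @ 1: {3,4}
'c' @ 2: {5,6}
'c' @ 3: {1,2,7}  (accept∈set)
'b' @ 4: {}  — no active states
rest 'a' ignored (set empty)
final: {}; accept 1 not in set

Answer: REJECT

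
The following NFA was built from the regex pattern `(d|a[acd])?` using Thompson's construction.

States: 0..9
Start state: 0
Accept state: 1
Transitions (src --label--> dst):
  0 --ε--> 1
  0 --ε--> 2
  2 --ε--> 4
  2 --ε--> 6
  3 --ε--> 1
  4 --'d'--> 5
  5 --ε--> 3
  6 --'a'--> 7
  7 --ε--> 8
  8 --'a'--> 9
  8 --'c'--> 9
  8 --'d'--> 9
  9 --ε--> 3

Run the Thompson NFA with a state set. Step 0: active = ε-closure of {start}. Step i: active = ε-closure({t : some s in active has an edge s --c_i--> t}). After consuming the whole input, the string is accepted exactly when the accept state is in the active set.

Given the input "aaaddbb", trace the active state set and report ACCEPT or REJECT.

S₀ = ε-closure({0}) = {0,1,2,4,6}
'a' @ 1: {7,8}
'a' @ 2: {1,3,9}  [accepting]
'a' @ 3: {}  — state set empty
rest 'ddbb' ignored (set empty)
after full input: {}  (accept=1 not in)

Answer: REJECT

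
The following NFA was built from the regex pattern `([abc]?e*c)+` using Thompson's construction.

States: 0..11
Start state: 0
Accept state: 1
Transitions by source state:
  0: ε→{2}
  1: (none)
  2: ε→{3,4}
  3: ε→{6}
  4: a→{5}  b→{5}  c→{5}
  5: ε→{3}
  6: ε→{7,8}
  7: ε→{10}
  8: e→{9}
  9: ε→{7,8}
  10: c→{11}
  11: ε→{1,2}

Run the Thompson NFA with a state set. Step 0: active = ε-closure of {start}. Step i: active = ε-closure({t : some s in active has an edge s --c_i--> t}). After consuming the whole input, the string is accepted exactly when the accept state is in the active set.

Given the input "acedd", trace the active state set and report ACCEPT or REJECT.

initial (ε-close {0}): {0,2,3,4,6,7,8,10}
'a' @ 1: {3,5,6,7,8,10}
'c' @ 2: {1,2,3,4,6,7,8,10,11}  (accept∈set)
'e' @ 3: {7,8,9,10}
'd' @ 4: {}  — dead — no transitions
rest 'd' ignored (set empty)
final: {}; accept 1 not in set

Answer: REJECT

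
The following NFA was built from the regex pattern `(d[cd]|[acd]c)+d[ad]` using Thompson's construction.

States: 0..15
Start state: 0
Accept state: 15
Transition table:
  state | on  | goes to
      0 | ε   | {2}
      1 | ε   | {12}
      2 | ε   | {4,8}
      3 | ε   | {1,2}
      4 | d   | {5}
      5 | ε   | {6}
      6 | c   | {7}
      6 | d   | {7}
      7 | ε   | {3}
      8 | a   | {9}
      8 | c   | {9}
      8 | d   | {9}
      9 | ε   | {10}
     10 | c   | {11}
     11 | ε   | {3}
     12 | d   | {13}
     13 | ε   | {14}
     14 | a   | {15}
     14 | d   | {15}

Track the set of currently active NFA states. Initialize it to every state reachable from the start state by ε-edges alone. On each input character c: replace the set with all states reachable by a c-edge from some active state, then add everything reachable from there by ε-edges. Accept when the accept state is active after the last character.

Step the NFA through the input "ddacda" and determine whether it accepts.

Answer: ACCEPT

Trace:
initial (ε-close {0}): {0,2,4,8}
'd' @ 1: {5,6,9,10}
'd' @ 2: {1,2,3,4,7,8,12}
'a' @ 3: {9,10}
'c' @ 4: {1,2,3,4,8,11,12}
'd' @ 5: {5,6,9,10,13,14}
'a' @ 6: {15}  [accepting]
final: {15}; accept 15 in set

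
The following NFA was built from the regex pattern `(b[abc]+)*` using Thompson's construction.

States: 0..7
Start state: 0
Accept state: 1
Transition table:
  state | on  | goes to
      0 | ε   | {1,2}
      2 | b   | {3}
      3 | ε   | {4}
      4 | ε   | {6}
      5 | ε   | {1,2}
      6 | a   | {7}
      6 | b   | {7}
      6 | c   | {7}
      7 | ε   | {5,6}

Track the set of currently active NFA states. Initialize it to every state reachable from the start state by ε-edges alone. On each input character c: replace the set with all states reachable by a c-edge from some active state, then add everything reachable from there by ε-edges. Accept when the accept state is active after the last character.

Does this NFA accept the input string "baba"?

initial (ε-close {0}): {0,1,2}
'b' @ 1: {3,4,6}
'a' @ 2: {1,2,5,6,7}  (accept∈set)
'b' @ 3: {1,2,3,4,5,6,7}  (accept∈set)
'a' @ 4: {1,2,5,6,7}  (accept∈set)
after full input: {1,2,5,6,7}  (accept=1 in)

Answer: ACCEPT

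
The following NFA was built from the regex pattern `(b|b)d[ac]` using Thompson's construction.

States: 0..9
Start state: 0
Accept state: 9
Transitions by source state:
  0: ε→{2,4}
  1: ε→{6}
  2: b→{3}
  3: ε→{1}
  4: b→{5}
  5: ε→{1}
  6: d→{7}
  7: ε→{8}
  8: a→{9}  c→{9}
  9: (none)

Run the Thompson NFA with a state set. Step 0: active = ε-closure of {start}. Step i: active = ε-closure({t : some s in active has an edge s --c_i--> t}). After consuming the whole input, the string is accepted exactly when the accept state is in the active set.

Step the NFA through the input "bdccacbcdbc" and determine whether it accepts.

start: ε-closure({0}) = {0,2,4}
'b' @ 1: {1,3,5,6}
'd' @ 2: {7,8}
'c' @ 3: {9}  (accept∈set)
'c' @ 4: {}  — state set empty
rest 'acbcdbc' ignored (set empty)
final: {}; accept 9 not in set

Answer: REJECT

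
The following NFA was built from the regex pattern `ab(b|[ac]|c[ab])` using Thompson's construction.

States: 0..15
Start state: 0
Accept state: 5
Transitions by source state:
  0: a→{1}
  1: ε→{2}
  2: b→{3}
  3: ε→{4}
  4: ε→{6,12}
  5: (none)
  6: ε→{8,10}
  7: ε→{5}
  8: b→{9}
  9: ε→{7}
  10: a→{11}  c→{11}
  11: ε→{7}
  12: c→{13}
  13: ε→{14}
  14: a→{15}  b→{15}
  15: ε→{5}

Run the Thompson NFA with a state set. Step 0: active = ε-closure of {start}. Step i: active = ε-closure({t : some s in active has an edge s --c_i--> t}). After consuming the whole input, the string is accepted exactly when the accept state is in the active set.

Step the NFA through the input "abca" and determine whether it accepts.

Answer: ACCEPT

Derivation:
initial (ε-close {0}): {0}
'a' @ 1: {1,2}
'b' @ 2: {3,4,6,8,10,12}
'c' @ 3: {5,7,11,13,14}  (accept∈set)
'a' @ 4: {5,15}  (accept∈set)
after full input: {5,15}  (accept=5 in)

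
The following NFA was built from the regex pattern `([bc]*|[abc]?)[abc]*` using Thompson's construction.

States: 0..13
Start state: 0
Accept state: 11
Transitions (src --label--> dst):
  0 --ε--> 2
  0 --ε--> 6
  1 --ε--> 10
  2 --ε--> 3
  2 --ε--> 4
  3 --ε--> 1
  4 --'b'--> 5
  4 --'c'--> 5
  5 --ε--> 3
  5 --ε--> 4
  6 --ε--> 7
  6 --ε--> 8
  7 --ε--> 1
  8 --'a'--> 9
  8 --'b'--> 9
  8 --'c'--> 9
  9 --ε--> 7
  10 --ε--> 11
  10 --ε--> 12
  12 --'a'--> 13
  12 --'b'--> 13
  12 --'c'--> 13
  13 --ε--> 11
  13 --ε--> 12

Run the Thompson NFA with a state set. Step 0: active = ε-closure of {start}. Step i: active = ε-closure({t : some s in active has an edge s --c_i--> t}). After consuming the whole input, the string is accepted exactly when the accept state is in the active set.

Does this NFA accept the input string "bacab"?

start: ε-closure({0}) = {0,1,2,3,4,6,7,8,10,11,12}
'b' @ 1: {1,3,4,5,7,9,10,11,12,13}  ✓accept
'a' @ 2: {11,12,13}  ✓accept
'c' @ 3: {11,12,13}  ✓accept
'a' @ 4: {11,12,13}  ✓accept
'b' @ 5: {11,12,13}  ✓accept
after full input: {11,12,13}  (accept=11 in)

Answer: ACCEPT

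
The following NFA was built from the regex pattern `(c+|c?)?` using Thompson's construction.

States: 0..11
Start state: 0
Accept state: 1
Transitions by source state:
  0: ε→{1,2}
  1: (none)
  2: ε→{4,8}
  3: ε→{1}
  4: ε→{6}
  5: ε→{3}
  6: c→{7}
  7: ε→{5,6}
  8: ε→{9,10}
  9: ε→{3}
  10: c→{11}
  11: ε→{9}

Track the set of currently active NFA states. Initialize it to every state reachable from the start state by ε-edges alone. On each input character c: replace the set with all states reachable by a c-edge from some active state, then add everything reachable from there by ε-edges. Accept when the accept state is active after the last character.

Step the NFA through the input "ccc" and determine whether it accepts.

Answer: ACCEPT

Derivation:
initial (ε-close {0}): {0,1,2,3,4,6,8,9,10}
'c' @ 1: {1,3,5,6,7,9,11}  [accepting]
'c' @ 2: {1,3,5,6,7}  [accepting]
'c' @ 3: {1,3,5,6,7}  [accepting]
final: {1,3,5,6,7}; accept 1 in set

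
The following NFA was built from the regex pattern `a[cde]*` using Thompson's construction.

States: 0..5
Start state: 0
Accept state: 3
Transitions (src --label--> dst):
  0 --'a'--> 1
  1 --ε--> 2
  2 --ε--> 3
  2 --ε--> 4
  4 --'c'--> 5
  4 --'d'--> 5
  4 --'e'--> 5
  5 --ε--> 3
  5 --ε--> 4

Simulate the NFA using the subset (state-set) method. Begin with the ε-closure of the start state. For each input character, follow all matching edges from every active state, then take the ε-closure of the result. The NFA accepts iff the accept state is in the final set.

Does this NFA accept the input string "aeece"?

start: ε-closure({0}) = {0}
'a' @ 1: {1,2,3,4}  ✓accept
'e' @ 2: {3,4,5}  ✓accept
'e' @ 3: {3,4,5}  ✓accept
'c' @ 4: {3,4,5}  ✓accept
'e' @ 5: {3,4,5}  ✓accept
final: {3,4,5}; accept 3 in set

Answer: ACCEPT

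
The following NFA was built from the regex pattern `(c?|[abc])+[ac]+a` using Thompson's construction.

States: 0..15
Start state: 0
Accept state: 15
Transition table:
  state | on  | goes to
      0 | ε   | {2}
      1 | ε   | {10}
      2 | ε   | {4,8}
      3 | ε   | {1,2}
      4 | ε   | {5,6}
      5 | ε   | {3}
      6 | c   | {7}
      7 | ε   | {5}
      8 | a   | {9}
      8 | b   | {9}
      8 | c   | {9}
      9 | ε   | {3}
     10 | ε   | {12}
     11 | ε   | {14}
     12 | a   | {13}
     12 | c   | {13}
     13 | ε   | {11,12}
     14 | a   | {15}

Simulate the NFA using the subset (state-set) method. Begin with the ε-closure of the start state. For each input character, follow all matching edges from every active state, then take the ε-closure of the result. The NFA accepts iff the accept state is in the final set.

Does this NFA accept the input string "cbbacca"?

start: ε-closure({0}) = {0,1,2,3,4,5,6,8,10,12}
'c' @ 1: {1,2,3,4,5,6,7,8,9,10,11,12,13,14}
'b' @ 2: {1,2,3,4,5,6,8,9,10,12}
'b' @ 3: {1,2,3,4,5,6,8,9,10,12}
'a' @ 4: {1,2,3,4,5,6,8,9,10,11,12,13,14}
'c' @ 5: {1,2,3,4,5,6,7,8,9,10,11,12,13,14}
'c' @ 6: {1,2,3,4,5,6,7,8,9,10,11,12,13,14}
'a' @ 7: {1,2,3,4,5,6,8,9,10,11,12,13,14,15}  (accept∈set)
end set {1,2,3,4,5,6,8,9,10,11,12,13,14,15} — state 15 in

Answer: ACCEPT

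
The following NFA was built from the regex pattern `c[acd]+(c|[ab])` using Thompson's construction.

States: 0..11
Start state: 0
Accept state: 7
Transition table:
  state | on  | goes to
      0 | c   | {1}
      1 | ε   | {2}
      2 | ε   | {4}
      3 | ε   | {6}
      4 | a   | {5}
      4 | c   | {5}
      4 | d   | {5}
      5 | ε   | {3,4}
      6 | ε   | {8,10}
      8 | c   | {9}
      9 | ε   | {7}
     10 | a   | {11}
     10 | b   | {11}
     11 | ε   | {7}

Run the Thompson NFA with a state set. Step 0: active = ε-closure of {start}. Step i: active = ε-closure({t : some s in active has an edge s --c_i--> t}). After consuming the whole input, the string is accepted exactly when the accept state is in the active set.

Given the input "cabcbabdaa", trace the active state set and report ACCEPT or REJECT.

S₀ = ε-closure({0}) = {0}
'c' @ 1: {1,2,4}
'a' @ 2: {3,4,5,6,8,10}
'b' @ 3: {7,11}  (accept∈set)
'c' @ 4: {}  — no active states
rest 'babdaa' ignored (set empty)
final: {}; accept 7 not in set

Answer: REJECT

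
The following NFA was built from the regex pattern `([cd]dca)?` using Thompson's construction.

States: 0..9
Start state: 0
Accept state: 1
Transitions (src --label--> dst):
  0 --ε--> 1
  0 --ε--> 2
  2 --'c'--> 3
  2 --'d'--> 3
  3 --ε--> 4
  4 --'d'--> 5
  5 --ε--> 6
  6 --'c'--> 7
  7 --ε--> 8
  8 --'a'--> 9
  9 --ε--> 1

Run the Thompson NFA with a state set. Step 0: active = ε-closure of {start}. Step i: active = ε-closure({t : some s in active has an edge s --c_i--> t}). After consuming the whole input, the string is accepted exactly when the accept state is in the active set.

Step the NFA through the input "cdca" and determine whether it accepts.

S₀ = ε-closure({0}) = {0,1,2}
'c' @ 1: {3,4}
'd' @ 2: {5,6}
'c' @ 3: {7,8}
'a' @ 4: {1,9}  (accept∈set)
end set {1,9} — state 1 in

Answer: ACCEPT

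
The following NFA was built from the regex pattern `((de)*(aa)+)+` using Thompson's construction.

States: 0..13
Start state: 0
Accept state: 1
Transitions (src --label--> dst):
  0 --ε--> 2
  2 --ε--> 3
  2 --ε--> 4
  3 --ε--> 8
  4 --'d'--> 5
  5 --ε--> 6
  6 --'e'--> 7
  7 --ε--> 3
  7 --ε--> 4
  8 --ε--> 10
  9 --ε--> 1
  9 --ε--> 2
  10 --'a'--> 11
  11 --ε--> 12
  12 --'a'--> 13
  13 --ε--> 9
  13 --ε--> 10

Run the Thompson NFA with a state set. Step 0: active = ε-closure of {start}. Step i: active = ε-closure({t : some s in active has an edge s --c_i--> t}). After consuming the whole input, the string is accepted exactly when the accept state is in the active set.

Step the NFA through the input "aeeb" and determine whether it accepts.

Answer: REJECT

Derivation:
S₀ = ε-closure({0}) = {0,2,3,4,8,10}
'a' @ 1: {11,12}
'e' @ 2: {}  — no active states
rest 'eb' ignored (set empty)
end set {} — state 1 not in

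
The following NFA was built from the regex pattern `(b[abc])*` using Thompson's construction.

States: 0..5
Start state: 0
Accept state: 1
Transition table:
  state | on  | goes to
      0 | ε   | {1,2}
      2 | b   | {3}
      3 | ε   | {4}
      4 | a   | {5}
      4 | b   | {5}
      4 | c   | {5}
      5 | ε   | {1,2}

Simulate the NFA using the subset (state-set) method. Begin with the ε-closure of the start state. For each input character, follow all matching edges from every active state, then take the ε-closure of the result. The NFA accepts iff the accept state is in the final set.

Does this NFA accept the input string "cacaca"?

Answer: REJECT

Trace:
S₀ = ε-closure({0}) = {0,1,2}
'c' @ 1: {}  — no active states
rest 'acaca' ignored (set empty)
final: {}; accept 1 not in set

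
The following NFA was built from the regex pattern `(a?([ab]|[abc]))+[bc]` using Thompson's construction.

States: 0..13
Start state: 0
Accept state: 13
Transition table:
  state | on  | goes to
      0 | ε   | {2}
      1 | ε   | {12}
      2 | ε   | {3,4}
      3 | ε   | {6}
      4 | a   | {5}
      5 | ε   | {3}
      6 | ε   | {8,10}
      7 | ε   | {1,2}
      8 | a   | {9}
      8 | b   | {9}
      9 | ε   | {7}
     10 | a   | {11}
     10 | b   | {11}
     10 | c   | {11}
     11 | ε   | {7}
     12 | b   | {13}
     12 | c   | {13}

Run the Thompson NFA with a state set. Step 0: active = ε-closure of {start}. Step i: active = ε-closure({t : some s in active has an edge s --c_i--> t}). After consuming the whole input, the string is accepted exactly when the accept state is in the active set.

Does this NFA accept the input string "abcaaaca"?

Answer: REJECT

Derivation:
start: ε-closure({0}) = {0,2,3,4,6,8,10}
'a' @ 1: {1,2,3,4,5,6,7,8,9,10,11,12}
'b' @ 2: {1,2,3,4,6,7,8,9,10,11,12,13}  (accept∈set)
'c' @ 3: {1,2,3,4,6,7,8,10,11,12,13}  (accept∈set)
'a' @ 4: {1,2,3,4,5,6,7,8,9,10,11,12}
'a' @ 5: {1,2,3,4,5,6,7,8,9,10,11,12}
'a' @ 6: {1,2,3,4,5,6,7,8,9,10,11,12}
'c' @ 7: {1,2,3,4,6,7,8,10,11,12,13}  (accept∈set)
'a' @ 8: {1,2,3,4,5,6,7,8,9,10,11,12}
final: {1,2,3,4,5,6,7,8,9,10,11,12}; accept 13 not in set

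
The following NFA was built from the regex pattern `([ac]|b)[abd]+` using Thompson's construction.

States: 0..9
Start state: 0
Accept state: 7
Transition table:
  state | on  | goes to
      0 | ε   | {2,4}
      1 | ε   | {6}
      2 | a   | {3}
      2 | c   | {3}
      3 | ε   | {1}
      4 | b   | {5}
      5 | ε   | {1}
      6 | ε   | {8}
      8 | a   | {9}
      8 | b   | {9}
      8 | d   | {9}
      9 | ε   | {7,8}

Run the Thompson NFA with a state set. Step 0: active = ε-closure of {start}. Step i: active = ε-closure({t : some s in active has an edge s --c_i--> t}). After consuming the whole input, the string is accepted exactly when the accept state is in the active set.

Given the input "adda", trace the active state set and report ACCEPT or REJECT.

initial (ε-close {0}): {0,2,4}
'a' @ 1: {1,3,6,8}
'd' @ 2: {7,8,9}  ✓accept
'd' @ 3: {7,8,9}  ✓accept
'a' @ 4: {7,8,9}  ✓accept
final: {7,8,9}; accept 7 in set

Answer: ACCEPT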